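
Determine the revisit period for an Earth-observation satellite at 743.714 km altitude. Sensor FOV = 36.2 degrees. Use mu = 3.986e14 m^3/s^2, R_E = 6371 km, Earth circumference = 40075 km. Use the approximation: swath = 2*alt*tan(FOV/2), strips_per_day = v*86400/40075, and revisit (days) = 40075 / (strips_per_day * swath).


swath = 2*743.714*tan(0.3159046) = 486.1664 km
v = sqrt(mu/r) = 7484.9676 m/s = 7.4850 km/s
strips/day = v*86400/40075 = 7.4850*86400/40075 = 16.1373
coverage/day = strips * swath = 16.1373 * 486.1664 = 7845.3999 km
revisit = 40075 / 7845.3999 = 5.1081 days

5.1081 days


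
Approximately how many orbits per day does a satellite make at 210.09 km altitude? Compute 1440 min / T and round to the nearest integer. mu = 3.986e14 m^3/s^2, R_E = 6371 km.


r = 6.58109e+06 m
T = 2*pi*sqrt(r^3/mu) = 5313.2220 s = 88.5537 min
revs/day = 1440 / 88.5537 = 16.2613
Rounded: 16 revolutions per day

16 revolutions per day


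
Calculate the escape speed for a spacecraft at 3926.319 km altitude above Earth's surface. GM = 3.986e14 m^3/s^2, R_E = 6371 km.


r = 6371.0 + 3926.319 = 10297.3190 km = 1.0297319e+07 m
v_esc = sqrt(2*mu/r) = sqrt(2*3.986e14 / 1.0297319e+07)
v_esc = 8798.7618 m/s = 8.7988 km/s

8.7988 km/s


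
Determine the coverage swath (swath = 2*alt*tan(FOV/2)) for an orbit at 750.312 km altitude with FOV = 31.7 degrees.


FOV = 31.7 deg = 0.5532694 rad
swath = 2 * alt * tan(FOV/2) = 2 * 750.312 * tan(0.2766347)
swath = 2 * 750.312 * 0.2839143
swath = 426.0485 km

426.0485 km


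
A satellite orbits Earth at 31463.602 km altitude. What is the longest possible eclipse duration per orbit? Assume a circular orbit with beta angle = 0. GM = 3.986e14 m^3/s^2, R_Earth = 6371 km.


r = 37834.6020 km
T = 1220.6572 min
Eclipse fraction = arcsin(R_E/r)/pi = arcsin(6371.0000/37834.6020)/pi
= arcsin(0.1683908)/pi = 0.05385706
Eclipse duration = 0.05385706 * 1220.6572 = 65.7410 min

65.7410 minutes


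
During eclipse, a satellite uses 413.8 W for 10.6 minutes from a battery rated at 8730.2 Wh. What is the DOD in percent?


E_used = P * t / 60 = 413.8 * 10.6 / 60 = 73.1047 Wh
DOD = E_used / E_total * 100 = 73.1047 / 8730.2 * 100
DOD = 0.8373768 %

0.8374 %


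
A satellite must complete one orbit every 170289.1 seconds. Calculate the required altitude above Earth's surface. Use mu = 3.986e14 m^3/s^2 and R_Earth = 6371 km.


T = 170289.1 s
r = (mu*T^2/(4*pi^2))^(1/3) = (3.986e14 * 170289.1^2 / (4*pi^2))^(1/3)
r = 6.6402396e+07 m = 66402.3964 km
alt = r - R_E = 66402.3964 - 6371 = 60031.3964 km

60031.3964 km


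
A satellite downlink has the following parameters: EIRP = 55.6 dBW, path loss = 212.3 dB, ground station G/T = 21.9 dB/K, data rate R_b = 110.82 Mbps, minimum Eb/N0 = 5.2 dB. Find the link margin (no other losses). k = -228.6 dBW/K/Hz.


C/N0 = EIRP - FSPL + G/T - k = 55.6 - 212.3 + 21.9 - (-228.6)
C/N0 = 93.8000 dB-Hz
R_b = 110.82 Mbps = 1.1082e+08 bps -> 10*log10(R_b) = 80.4462 dB-Hz
Eb/N0 = C/N0 - 10*log10(R_b) = 93.8000 - 80.4462 = 13.3538 dB
Margin = Eb/N0 - Eb/N0_req = 13.3538 - 5.2 = 8.1538 dB (link closes)

8.1538 dB


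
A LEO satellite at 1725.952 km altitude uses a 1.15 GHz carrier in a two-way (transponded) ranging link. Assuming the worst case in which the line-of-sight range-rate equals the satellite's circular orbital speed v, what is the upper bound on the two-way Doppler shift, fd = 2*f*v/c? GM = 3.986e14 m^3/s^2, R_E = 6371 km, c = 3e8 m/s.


r = 8.096952e+06 m
v = sqrt(mu/r) = 7016.2954 m/s (worst-case radial velocity)
f = 1.15 GHz = 1.15e+09 Hz
fd = 2*f*v/c = 2*1.15e+09*7016.2954/3.0e+08
fd = 53791.5980 Hz

53791.5980 Hz


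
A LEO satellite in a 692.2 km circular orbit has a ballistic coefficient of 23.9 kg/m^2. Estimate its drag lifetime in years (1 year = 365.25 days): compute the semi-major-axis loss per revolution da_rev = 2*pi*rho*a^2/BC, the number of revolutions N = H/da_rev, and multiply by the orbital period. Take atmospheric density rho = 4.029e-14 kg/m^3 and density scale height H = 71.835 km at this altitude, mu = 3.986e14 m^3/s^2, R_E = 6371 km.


a = R_E + alt = 7063.2000 km = 7.0632e+06 m
da_rev = 2*pi*rho*a^2/BC = 2*pi*4.029e-14*(7.0632e+06)^2/23.9 = 0.528423645 m per revolution
N = H/da_rev = 71835.0000 m / 0.528423645 m = 135942.0622 revolutions
P = 2*pi*sqrt(a^3/mu) = 5907.6326 s
lifetime = N*P = 135942.0622 * 5907.6326 = 8.0309576e+08 s = 9295.0898 days
years = 9295.0898 / 365.25 = 25.4486 years

25.4486 years


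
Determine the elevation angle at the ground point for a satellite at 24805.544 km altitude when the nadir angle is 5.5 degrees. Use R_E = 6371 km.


r = R_E + alt = 31176.5440 km
Law of sines in the satellite / Earth-center / ground-point triangle:
  sin(nadir)/R_E = sin(90 + el)/r  =>  cos(el) = (r/R_E)*sin(nadir)
cos(el) = (31176.5440 / 6371.0000) * sin(5.5 deg) = 0.469022
el = arccos(0.469022) = 62.0292 deg
(Earth-central angle = 90 - nadir - el = 22.4708 deg)

62.0292 degrees


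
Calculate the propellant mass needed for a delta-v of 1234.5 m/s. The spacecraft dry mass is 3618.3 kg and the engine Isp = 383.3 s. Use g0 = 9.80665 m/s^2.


ve = Isp * g0 = 383.3 * 9.80665 = 3758.888945 m/s
mass ratio = exp(dv/ve) = exp(1234.5/3758.888945) = 1.38877424
m_prop = m_dry * (mr - 1) = 3618.3 * (1.38877424 - 1)
m_prop = 1406.7018 kg

1406.7018 kg


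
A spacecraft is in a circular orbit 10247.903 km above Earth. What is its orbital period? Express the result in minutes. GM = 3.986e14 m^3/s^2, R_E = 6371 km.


r = 16618.9030 km = 1.6618903e+07 m
T = 2*pi*sqrt(r^3/mu) = 2*pi*sqrt(4.5899405e+21 / 3.986e14)
T = 21321.3525 s = 355.3559 min

355.3559 minutes


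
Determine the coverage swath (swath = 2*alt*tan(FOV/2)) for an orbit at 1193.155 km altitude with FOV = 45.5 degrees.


FOV = 45.5 deg = 0.7941248 rad
swath = 2 * alt * tan(FOV/2) = 2 * 1193.155 * tan(0.3970624)
swath = 2 * 1193.155 * 0.4193348
swath = 1000.6628 km

1000.6628 km


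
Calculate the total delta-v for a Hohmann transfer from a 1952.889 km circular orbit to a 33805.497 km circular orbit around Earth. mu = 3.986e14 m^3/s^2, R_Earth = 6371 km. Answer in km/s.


r1 = 8323.8890 km = 8.323889e+06 m
r2 = 40176.4970 km = 4.0176497e+07 m
dv1 = sqrt(mu/r1)*(sqrt(2*r2/(r1+r2)) - 1) = 1987.0604 m/s
dv2 = sqrt(mu/r2)*(1 - sqrt(2*r1/(r1+r2))) = 1304.4074 m/s
total dv = |dv1| + |dv2| = 1987.0604 + 1304.4074 = 3291.4678 m/s = 3.2915 km/s

3.2915 km/s


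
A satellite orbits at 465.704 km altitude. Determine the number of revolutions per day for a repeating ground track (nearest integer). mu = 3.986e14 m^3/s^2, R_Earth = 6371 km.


r = 6.836704e+06 m
T = 2*pi*sqrt(r^3/mu) = 5625.7624 s = 93.7627 min
revs/day = 1440 / 93.7627 = 15.3579
Rounded: 15 revolutions per day

15 revolutions per day


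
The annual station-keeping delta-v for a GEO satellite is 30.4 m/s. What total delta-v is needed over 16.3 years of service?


dV = rate * years = 30.4 * 16.3
dV = 495.5200 m/s

495.5200 m/s


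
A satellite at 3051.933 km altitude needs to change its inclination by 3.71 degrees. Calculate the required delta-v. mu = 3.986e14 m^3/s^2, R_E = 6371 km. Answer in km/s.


r = 9422.9330 km = 9.422933e+06 m
V = sqrt(mu/r) = 6503.9261 m/s
di = 3.71 deg = 0.06475172 rad
dV = 2*V*sin(di/2) = 2*6503.9261*sin(0.03237586)
dV = 421.0668 m/s = 0.4210668 km/s

0.4211 km/s


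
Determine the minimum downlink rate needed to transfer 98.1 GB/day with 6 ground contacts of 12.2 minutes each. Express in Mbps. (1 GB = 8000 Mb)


total contact time = 6 * 12.2 * 60 = 4392.0000 s
data = 98.1 GB = 784800.0000 Mb
rate = 784800.0000 / 4392.0000 = 178.6885 Mbps

178.6885 Mbps


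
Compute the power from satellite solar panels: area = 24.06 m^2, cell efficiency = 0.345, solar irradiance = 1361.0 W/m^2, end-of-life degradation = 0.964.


P = area * eta * S * degradation
P = 24.06 * 0.345 * 1361.0 * 0.964
P = 10890.5516 W

10890.5516 W


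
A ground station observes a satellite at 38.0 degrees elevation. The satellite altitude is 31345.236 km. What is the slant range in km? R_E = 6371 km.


h = 31345.236 km, el = 38.0 deg
d = -R_E*sin(el) + sqrt((R_E*sin(el))^2 + 2*R_E*h + h^2)
d = -6371.0000*sin(0.6632251) + sqrt((6371.0000*0.6156615)^2 + 2*6371.0000*31345.236 + 31345.236^2)
d = 33458.2290 km

33458.2290 km


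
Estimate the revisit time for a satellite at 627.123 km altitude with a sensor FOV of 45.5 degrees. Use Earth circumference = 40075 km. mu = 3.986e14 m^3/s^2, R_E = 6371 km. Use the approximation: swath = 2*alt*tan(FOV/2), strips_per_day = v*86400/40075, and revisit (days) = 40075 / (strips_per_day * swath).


swath = 2*627.123*tan(0.3970624) = 525.9490 km
v = sqrt(mu/r) = 7547.0610 m/s = 7.5471 km/s
strips/day = v*86400/40075 = 7.5471*86400/40075 = 16.2711
coverage/day = strips * swath = 16.2711 * 525.9490 = 8557.7916 km
revisit = 40075 / 8557.7916 = 4.6829 days

4.6829 days


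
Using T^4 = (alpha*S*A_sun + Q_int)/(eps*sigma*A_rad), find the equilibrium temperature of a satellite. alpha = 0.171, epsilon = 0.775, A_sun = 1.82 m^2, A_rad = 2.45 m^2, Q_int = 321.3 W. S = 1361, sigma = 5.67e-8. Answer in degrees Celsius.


Numerator = alpha*S*A_sun + Q_int = 0.171*1361*1.82 + 321.3 = 744.8704 W
Denominator = eps*sigma*A_rad = 0.775*5.67e-8*2.45 = 1.0765913e-07 W/K^4
T^4 = 6.9187858e+09 K^4
T = 288.4081 K = 15.2581 C

15.2581 degrees Celsius


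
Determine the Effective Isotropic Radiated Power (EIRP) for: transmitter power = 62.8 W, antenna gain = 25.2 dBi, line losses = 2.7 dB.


Pt = 62.8 W = 17.9796 dBW
EIRP = Pt_dBW + Gt - losses = 17.9796 + 25.2 - 2.7 = 40.4796 dBW

40.4796 dBW


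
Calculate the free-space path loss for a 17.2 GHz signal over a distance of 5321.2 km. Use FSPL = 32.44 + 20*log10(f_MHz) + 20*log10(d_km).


f = 17.2 GHz = 17200.0000 MHz
d = 5321.2 km
FSPL = 32.44 + 20*log10(17200.0000) + 20*log10(5321.2)
FSPL = 32.44 + 84.7106 + 74.5202
FSPL = 191.6708 dB

191.6708 dB


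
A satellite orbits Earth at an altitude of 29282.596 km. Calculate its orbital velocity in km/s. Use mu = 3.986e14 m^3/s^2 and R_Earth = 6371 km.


r = R_E + alt = 6371.0 + 29282.596 = 35653.5960 km = 3.5653596e+07 m
v = sqrt(mu/r) = sqrt(3.986e14 / 3.5653596e+07) = 3343.6205 m/s = 3.3436 km/s

3.3436 km/s


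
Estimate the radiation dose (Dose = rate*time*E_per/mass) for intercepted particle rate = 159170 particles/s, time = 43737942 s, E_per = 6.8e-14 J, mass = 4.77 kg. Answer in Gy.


Total energy deposited = rate * time * E_per
  = 159170 * 43737942 * 6.8e-14 = 0.4734002 J
Dose = E_total / mass = 0.4734002 / 4.77
Dose = 0.09924533 Gy

0.0992 Gy


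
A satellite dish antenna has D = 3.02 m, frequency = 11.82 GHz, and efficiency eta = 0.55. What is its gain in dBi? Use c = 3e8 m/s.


lambda = c/f = 3e8 / 1.182e+10 = 0.02538071 m
G = eta*(pi*D/lambda)^2 = 0.55*(pi*3.02/0.02538071)^2
G = 76854.4050 (linear)
G = 10*log10(76854.4050) = 48.8567 dBi

48.8567 dBi


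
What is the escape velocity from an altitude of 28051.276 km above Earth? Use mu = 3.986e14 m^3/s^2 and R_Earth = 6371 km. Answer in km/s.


r = 6371.0 + 28051.276 = 34422.2760 km = 3.4422276e+07 m
v_esc = sqrt(2*mu/r) = sqrt(2*3.986e14 / 3.4422276e+07)
v_esc = 4812.4237 m/s = 4.8124 km/s

4.8124 km/s


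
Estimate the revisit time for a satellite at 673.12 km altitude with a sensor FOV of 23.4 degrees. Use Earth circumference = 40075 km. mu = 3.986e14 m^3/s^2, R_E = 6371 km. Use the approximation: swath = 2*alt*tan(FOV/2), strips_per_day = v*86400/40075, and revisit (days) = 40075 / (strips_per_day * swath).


swath = 2*673.12*tan(0.2042035) = 278.7929 km
v = sqrt(mu/r) = 7522.3801 m/s = 7.5224 km/s
strips/day = v*86400/40075 = 7.5224*86400/40075 = 16.2179
coverage/day = strips * swath = 16.2179 * 278.7929 = 4521.4444 km
revisit = 40075 / 4521.4444 = 8.8633 days

8.8633 days


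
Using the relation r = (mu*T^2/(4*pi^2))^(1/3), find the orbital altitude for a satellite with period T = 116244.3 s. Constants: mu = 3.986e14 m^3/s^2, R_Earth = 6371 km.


T = 116244.3 s
r = (mu*T^2/(4*pi^2))^(1/3) = (3.986e14 * 116244.3^2 / (4*pi^2))^(1/3)
r = 5.1480208e+07 m = 51480.2085 km
alt = r - R_E = 51480.2085 - 6371 = 45109.2085 km

45109.2085 km


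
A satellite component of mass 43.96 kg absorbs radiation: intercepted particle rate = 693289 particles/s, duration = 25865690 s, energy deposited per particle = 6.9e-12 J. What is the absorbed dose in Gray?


Total energy deposited = rate * time * E_per
  = 693289 * 25865690 * 6.9e-12 = 123.7335 J
Dose = E_total / mass = 123.7335 / 43.96
Dose = 2.8147 Gy

2.8147 Gy


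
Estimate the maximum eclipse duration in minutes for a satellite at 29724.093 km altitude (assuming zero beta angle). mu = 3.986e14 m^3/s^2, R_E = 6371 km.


r = 36095.0930 km
T = 1137.4497 min
Eclipse fraction = arcsin(R_E/r)/pi = arcsin(6371.0000/36095.0930)/pi
= arcsin(0.176506)/pi = 0.0564795
Eclipse duration = 0.0564795 * 1137.4497 = 64.2426 min

64.2426 minutes


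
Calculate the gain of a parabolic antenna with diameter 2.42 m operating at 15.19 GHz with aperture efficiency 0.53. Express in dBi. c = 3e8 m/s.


lambda = c/f = 3e8 / 1.519e+10 = 0.01974984 m
G = eta*(pi*D/lambda)^2 = 0.53*(pi*2.42/0.01974984)^2
G = 78537.9182 (linear)
G = 10*log10(78537.9182) = 48.9508 dBi

48.9508 dBi


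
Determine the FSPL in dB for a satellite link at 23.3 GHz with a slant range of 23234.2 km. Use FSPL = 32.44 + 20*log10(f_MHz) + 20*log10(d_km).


f = 23.3 GHz = 23300.0000 MHz
d = 23234.2 km
FSPL = 32.44 + 20*log10(23300.0000) + 20*log10(23234.2)
FSPL = 32.44 + 87.3471 + 87.3226
FSPL = 207.1097 dB

207.1097 dB


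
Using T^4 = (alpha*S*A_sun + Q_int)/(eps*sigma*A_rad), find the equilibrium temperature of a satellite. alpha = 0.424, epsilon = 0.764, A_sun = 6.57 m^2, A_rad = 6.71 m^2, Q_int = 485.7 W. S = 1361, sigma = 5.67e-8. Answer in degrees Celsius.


Numerator = alpha*S*A_sun + Q_int = 0.424*1361*6.57 + 485.7 = 4277.0105 W
Denominator = eps*sigma*A_rad = 0.764*5.67e-8*6.71 = 2.9066915e-07 W/K^4
T^4 = 1.471436e+10 K^4
T = 348.2855 K = 75.1355 C

75.1355 degrees Celsius


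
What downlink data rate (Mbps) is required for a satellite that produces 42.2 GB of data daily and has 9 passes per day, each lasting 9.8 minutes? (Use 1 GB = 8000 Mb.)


total contact time = 9 * 9.8 * 60 = 5292.0000 s
data = 42.2 GB = 337600.0000 Mb
rate = 337600.0000 / 5292.0000 = 63.7944 Mbps

63.7944 Mbps


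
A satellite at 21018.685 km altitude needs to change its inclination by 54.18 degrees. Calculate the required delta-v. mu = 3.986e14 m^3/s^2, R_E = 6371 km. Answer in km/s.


r = 27389.6850 km = 2.7389685e+07 m
V = sqrt(mu/r) = 3814.8295 m/s
di = 54.18 deg = 0.9456194 rad
dV = 2*V*sin(di/2) = 2*3814.8295*sin(0.4728097)
dV = 3474.4668 m/s = 3.4745 km/s

3.4745 km/s


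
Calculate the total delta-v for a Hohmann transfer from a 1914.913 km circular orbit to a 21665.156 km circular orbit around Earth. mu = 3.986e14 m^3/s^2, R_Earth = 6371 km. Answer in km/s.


r1 = 8285.9130 km = 8.285913e+06 m
r2 = 28036.1560 km = 2.8036156e+07 m
dv1 = sqrt(mu/r1)*(sqrt(2*r2/(r1+r2)) - 1) = 1681.7909 m/s
dv2 = sqrt(mu/r2)*(1 - sqrt(2*r1/(r1+r2))) = 1223.7061 m/s
total dv = |dv1| + |dv2| = 1681.7909 + 1223.7061 = 2905.4970 m/s = 2.9055 km/s

2.9055 km/s


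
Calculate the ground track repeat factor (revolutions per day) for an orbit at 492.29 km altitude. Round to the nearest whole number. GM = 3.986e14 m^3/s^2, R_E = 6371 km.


r = 6.86329e+06 m
T = 2*pi*sqrt(r^3/mu) = 5658.6098 s = 94.3102 min
revs/day = 1440 / 94.3102 = 15.2688
Rounded: 15 revolutions per day

15 revolutions per day


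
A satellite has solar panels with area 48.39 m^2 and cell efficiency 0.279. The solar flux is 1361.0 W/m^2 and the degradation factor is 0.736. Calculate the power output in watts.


P = area * eta * S * degradation
P = 48.39 * 0.279 * 1361.0 * 0.736
P = 13523.7074 W

13523.7074 W


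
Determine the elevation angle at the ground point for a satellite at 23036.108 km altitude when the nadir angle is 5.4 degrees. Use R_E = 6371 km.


r = R_E + alt = 29407.1080 km
Law of sines in the satellite / Earth-center / ground-point triangle:
  sin(nadir)/R_E = sin(90 + el)/r  =>  cos(el) = (r/R_E)*sin(nadir)
cos(el) = (29407.1080 / 6371.0000) * sin(5.4 deg) = 0.4343829
el = arccos(0.4343829) = 64.2540 deg
(Earth-central angle = 90 - nadir - el = 20.3460 deg)

64.2540 degrees


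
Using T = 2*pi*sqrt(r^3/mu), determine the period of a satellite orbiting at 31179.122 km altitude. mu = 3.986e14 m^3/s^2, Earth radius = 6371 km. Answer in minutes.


r = 37550.1220 km = 3.7550122e+07 m
T = 2*pi*sqrt(r^3/mu) = 2*pi*sqrt(5.294611e+22 / 3.986e14)
T = 72414.9524 s = 1206.9159 min

1206.9159 minutes


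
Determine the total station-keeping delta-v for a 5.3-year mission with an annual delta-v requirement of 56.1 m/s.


dV = rate * years = 56.1 * 5.3
dV = 297.3300 m/s

297.3300 m/s


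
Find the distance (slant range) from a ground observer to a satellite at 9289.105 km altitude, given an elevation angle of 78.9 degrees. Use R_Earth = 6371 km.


h = 9289.105 km, el = 78.9 deg
d = -R_E*sin(el) + sqrt((R_E*sin(el))^2 + 2*R_E*h + h^2)
d = -6371.0000*sin(1.3771) + sqrt((6371.0000*0.9812927)^2 + 2*6371.0000*9289.105 + 9289.105^2)
d = 9360.1813 km

9360.1813 km


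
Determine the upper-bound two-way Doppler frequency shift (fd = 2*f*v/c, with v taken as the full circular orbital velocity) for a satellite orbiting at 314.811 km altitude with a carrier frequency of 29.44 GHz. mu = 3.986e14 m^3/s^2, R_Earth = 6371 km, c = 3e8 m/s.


r = 6.685811e+06 m
v = sqrt(mu/r) = 7721.3209 m/s (worst-case radial velocity)
f = 29.44 GHz = 2.944e+10 Hz
fd = 2*f*v/c = 2*2.944e+10*7721.3209/3.0e+08
fd = 1.5154379e+06 Hz

1.5154e+06 Hz


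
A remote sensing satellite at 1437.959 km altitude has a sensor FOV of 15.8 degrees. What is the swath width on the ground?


FOV = 15.8 deg = 0.275762 rad
swath = 2 * alt * tan(FOV/2) = 2 * 1437.959 * tan(0.137881)
swath = 2 * 1437.959 * 0.1387615
swath = 399.0666 km

399.0666 km


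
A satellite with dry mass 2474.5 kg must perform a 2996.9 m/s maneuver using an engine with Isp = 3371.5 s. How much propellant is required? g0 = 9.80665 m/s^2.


ve = Isp * g0 = 3371.5 * 9.80665 = 33063.120475 m/s
mass ratio = exp(dv/ve) = exp(2996.9/33063.120475) = 1.09487673
m_prop = m_dry * (mr - 1) = 2474.5 * (1.09487673 - 1)
m_prop = 234.7725 kg

234.7725 kg


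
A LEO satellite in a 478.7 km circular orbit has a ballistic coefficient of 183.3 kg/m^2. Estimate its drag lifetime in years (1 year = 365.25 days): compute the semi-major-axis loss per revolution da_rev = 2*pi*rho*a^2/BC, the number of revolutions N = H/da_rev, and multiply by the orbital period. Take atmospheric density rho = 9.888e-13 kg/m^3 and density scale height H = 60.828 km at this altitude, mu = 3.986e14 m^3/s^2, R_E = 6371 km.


a = R_E + alt = 6849.7000 km = 6.8497e+06 m
da_rev = 2*pi*rho*a^2/BC = 2*pi*9.888e-13*(6.8497e+06)^2/183.3 = 1.590263 m per revolution
N = H/da_rev = 60828.0000 m / 1.590263 m = 38250.2761 revolutions
P = 2*pi*sqrt(a^3/mu) = 5641.8112 s
lifetime = N*P = 38250.2761 * 5641.8112 = 2.1580084e+08 s = 2497.6949 days
years = 2497.6949 / 365.25 = 6.8383 years

6.8383 years


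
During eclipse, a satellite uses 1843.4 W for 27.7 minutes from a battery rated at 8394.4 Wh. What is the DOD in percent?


E_used = P * t / 60 = 1843.4 * 27.7 / 60 = 851.0363 Wh
DOD = E_used / E_total * 100 = 851.0363 / 8394.4 * 100
DOD = 10.1381 %

10.1381 %


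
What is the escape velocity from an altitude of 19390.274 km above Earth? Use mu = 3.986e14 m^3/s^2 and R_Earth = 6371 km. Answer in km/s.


r = 6371.0 + 19390.274 = 25761.2740 km = 2.5761274e+07 m
v_esc = sqrt(2*mu/r) = sqrt(2*3.986e14 / 2.5761274e+07)
v_esc = 5562.8837 m/s = 5.5629 km/s

5.5629 km/s


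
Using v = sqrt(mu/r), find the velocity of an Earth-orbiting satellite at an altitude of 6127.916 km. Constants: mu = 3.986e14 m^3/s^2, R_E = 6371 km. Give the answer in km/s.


r = R_E + alt = 6371.0 + 6127.916 = 12498.9160 km = 1.2498916e+07 m
v = sqrt(mu/r) = sqrt(3.986e14 / 1.2498916e+07) = 5647.1909 m/s = 5.6472 km/s

5.6472 km/s


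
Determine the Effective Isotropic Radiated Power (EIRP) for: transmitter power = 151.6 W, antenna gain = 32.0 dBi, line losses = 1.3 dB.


Pt = 151.6 W = 21.8070 dBW
EIRP = Pt_dBW + Gt - losses = 21.8070 + 32.0 - 1.3 = 52.5070 dBW

52.5070 dBW


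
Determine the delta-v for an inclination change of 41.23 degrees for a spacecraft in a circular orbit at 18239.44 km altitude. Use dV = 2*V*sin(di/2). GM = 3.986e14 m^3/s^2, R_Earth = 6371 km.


r = 24610.4400 km = 2.461044e+07 m
V = sqrt(mu/r) = 4024.4724 m/s
di = 41.23 deg = 0.7195993 rad
dV = 2*V*sin(di/2) = 2*4024.4724*sin(0.3597996)
dV = 2833.9264 m/s = 2.8339 km/s

2.8339 km/s


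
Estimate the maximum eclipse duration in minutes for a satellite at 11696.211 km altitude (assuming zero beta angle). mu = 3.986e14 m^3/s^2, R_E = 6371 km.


r = 18067.2110 km
T = 402.8067 min
Eclipse fraction = arcsin(R_E/r)/pi = arcsin(6371.0000/18067.2110)/pi
= arcsin(0.3526278)/pi = 0.1147118
Eclipse duration = 0.1147118 * 402.8067 = 46.2067 min

46.2067 minutes


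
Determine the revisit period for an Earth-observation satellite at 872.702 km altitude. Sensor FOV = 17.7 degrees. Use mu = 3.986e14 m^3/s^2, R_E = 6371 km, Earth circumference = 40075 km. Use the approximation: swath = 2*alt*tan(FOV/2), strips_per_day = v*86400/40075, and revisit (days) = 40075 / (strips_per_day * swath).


swath = 2*872.702*tan(0.1544616) = 271.7627 km
v = sqrt(mu/r) = 7418.0261 m/s = 7.4180 km/s
strips/day = v*86400/40075 = 7.4180*86400/40075 = 15.9929
coverage/day = strips * swath = 15.9929 * 271.7627 = 4346.2869 km
revisit = 40075 / 4346.2869 = 9.2205 days

9.2205 days


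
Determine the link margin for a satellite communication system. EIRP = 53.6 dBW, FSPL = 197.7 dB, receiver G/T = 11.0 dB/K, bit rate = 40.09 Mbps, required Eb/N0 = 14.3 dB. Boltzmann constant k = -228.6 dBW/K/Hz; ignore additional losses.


C/N0 = EIRP - FSPL + G/T - k = 53.6 - 197.7 + 11.0 - (-228.6)
C/N0 = 95.5000 dB-Hz
R_b = 40.09 Mbps = 4.009e+07 bps -> 10*log10(R_b) = 76.0304 dB-Hz
Eb/N0 = C/N0 - 10*log10(R_b) = 95.5000 - 76.0304 = 19.4696 dB
Margin = Eb/N0 - Eb/N0_req = 19.4696 - 14.3 = 5.1696 dB (link closes)

5.1696 dB


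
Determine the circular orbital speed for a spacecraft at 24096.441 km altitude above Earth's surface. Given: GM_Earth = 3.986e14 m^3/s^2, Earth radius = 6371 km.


r = R_E + alt = 6371.0 + 24096.441 = 30467.4410 km = 3.0467441e+07 m
v = sqrt(mu/r) = sqrt(3.986e14 / 3.0467441e+07) = 3617.0179 m/s = 3.6170 km/s

3.6170 km/s


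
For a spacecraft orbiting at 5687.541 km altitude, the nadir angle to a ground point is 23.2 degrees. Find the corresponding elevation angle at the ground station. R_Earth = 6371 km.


r = R_E + alt = 12058.5410 km
Law of sines in the satellite / Earth-center / ground-point triangle:
  sin(nadir)/R_E = sin(90 + el)/r  =>  cos(el) = (r/R_E)*sin(nadir)
cos(el) = (12058.5410 / 6371.0000) * sin(23.2 deg) = 0.7456231
el = arccos(0.7456231) = 41.7874 deg
(Earth-central angle = 90 - nadir - el = 25.0126 deg)

41.7874 degrees


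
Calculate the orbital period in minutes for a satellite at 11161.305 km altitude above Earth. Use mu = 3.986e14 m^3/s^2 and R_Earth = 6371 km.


r = 17532.3050 km = 1.7532305e+07 m
T = 2*pi*sqrt(r^3/mu) = 2*pi*sqrt(5.38911e+21 / 3.986e14)
T = 23103.0728 s = 385.0512 min

385.0512 minutes


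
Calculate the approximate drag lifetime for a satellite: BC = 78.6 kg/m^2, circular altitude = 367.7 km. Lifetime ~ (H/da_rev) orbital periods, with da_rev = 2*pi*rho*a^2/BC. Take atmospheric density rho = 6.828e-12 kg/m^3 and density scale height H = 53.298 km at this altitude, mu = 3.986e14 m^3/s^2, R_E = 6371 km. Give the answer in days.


a = R_E + alt = 6738.7000 km = 6.7387e+06 m
da_rev = 2*pi*rho*a^2/BC = 2*pi*6.828e-12*(6.7387e+06)^2/78.6 = 24.785808 m per revolution
N = H/da_rev = 53298.0000 m / 24.785808 m = 2150.3435 revolutions
P = 2*pi*sqrt(a^3/mu) = 5505.2292 s
lifetime = N*P = 2150.3435 * 5505.2292 = 1.1838134e+07 s = 137.0154 days

137.0154 days


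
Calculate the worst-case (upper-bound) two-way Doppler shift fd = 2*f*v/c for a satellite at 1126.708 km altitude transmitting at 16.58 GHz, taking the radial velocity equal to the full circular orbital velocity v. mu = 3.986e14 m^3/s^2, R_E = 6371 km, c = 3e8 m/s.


r = 7.497708e+06 m
v = sqrt(mu/r) = 7291.2902 m/s (worst-case radial velocity)
f = 16.58 GHz = 1.658e+10 Hz
fd = 2*f*v/c = 2*1.658e+10*7291.2902/3.0e+08
fd = 805930.6137 Hz

805930.6137 Hz


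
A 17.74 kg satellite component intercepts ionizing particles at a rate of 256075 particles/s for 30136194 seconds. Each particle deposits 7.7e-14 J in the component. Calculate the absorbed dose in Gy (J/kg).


Total energy deposited = rate * time * E_per
  = 256075 * 30136194 * 7.7e-14 = 0.5942187 J
Dose = E_total / mass = 0.5942187 / 17.74
Dose = 0.03349598 Gy

0.0335 Gy


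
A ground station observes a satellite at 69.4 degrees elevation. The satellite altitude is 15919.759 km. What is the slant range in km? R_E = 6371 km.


h = 15919.759 km, el = 69.4 deg
d = -R_E*sin(el) + sqrt((R_E*sin(el))^2 + 2*R_E*h + h^2)
d = -6371.0000*sin(1.2113) + sqrt((6371.0000*0.9360595)^2 + 2*6371.0000*15919.759 + 15919.759^2)
d = 16214.1293 km

16214.1293 km


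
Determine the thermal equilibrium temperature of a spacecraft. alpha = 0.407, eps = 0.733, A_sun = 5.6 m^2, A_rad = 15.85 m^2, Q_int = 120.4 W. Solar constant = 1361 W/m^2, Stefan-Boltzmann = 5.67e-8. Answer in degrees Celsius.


Numerator = alpha*S*A_sun + Q_int = 0.407*1361*5.6 + 120.4 = 3222.3912 W
Denominator = eps*sigma*A_rad = 0.733*5.67e-8*15.85 = 6.5874343e-07 W/K^4
T^4 = 4.8917242e+09 K^4
T = 264.4633 K = -8.6867 C

-8.6867 degrees Celsius


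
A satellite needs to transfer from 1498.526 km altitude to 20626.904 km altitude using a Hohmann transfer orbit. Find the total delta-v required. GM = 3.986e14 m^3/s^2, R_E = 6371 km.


r1 = 7869.5260 km = 7.869526e+06 m
r2 = 26997.9040 km = 2.6997904e+07 m
dv1 = sqrt(mu/r1)*(sqrt(2*r2/(r1+r2)) - 1) = 1739.5893 m/s
dv2 = sqrt(mu/r2)*(1 - sqrt(2*r1/(r1+r2))) = 1260.8450 m/s
total dv = |dv1| + |dv2| = 1739.5893 + 1260.8450 = 3000.4344 m/s = 3.0004 km/s

3.0004 km/s


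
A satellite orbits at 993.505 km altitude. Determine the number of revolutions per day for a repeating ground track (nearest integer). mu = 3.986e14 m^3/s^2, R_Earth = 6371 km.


r = 7.364505e+06 m
T = 2*pi*sqrt(r^3/mu) = 6289.6512 s = 104.8275 min
revs/day = 1440 / 104.8275 = 13.7369
Rounded: 14 revolutions per day

14 revolutions per day


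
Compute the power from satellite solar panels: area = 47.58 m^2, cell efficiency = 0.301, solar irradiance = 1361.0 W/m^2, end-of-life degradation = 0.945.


P = area * eta * S * degradation
P = 47.58 * 0.301 * 1361.0 * 0.945
P = 18419.6285 W

18419.6285 W


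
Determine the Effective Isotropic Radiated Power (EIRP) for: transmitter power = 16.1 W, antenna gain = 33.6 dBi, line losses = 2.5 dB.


Pt = 16.1 W = 12.0683 dBW
EIRP = Pt_dBW + Gt - losses = 12.0683 + 33.6 - 2.5 = 43.1683 dBW

43.1683 dBW


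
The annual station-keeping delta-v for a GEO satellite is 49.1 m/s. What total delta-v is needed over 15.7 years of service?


dV = rate * years = 49.1 * 15.7
dV = 770.8700 m/s

770.8700 m/s


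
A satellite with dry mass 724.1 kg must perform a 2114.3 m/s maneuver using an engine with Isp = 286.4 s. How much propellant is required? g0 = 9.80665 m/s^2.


ve = Isp * g0 = 286.4 * 9.80665 = 2808.624560 m/s
mass ratio = exp(dv/ve) = exp(2114.3/2808.624560) = 2.12291131
m_prop = m_dry * (mr - 1) = 724.1 * (2.12291131 - 1)
m_prop = 813.1001 kg

813.1001 kg


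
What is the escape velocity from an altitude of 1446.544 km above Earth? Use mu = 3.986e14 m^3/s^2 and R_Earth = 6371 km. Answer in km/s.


r = 6371.0 + 1446.544 = 7817.5440 km = 7.817544e+06 m
v_esc = sqrt(2*mu/r) = sqrt(2*3.986e14 / 7.817544e+06)
v_esc = 10098.3049 m/s = 10.0983 km/s

10.0983 km/s


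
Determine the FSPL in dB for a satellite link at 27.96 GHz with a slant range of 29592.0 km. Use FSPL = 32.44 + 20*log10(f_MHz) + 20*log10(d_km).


f = 27.96 GHz = 27960.0000 MHz
d = 29592.0 km
FSPL = 32.44 + 20*log10(27960.0000) + 20*log10(29592.0)
FSPL = 32.44 + 88.9307 + 89.4235
FSPL = 210.7942 dB

210.7942 dB


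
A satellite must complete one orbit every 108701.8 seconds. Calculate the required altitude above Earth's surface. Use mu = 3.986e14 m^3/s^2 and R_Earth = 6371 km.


T = 108701.8 s
r = (mu*T^2/(4*pi^2))^(1/3) = (3.986e14 * 108701.8^2 / (4*pi^2))^(1/3)
r = 4.9228546e+07 m = 49228.5461 km
alt = r - R_E = 49228.5461 - 6371 = 42857.5461 km

42857.5461 km


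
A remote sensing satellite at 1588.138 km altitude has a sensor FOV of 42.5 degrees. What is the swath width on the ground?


FOV = 42.5 deg = 0.7417649 rad
swath = 2 * alt * tan(FOV/2) = 2 * 1588.138 * tan(0.3708825)
swath = 2 * 1588.138 * 0.3888787
swath = 1235.1862 km

1235.1862 km


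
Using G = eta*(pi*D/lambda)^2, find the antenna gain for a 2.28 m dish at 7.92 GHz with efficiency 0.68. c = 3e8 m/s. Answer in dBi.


lambda = c/f = 3e8 / 7.92e+09 = 0.03787879 m
G = eta*(pi*D/lambda)^2 = 0.68*(pi*2.28/0.03787879)^2
G = 24315.6680 (linear)
G = 10*log10(24315.6680) = 43.8589 dBi

43.8589 dBi


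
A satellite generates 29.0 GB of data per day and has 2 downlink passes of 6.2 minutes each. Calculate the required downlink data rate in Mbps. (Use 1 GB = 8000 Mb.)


total contact time = 2 * 6.2 * 60 = 744.0000 s
data = 29.0 GB = 232000.0000 Mb
rate = 232000.0000 / 744.0000 = 311.8280 Mbps

311.8280 Mbps


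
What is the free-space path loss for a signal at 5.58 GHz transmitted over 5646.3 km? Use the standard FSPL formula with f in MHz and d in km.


f = 5.58 GHz = 5580.0000 MHz
d = 5646.3 km
FSPL = 32.44 + 20*log10(5580.0000) + 20*log10(5646.3)
FSPL = 32.44 + 74.9327 + 75.0353
FSPL = 182.4080 dB

182.4080 dB


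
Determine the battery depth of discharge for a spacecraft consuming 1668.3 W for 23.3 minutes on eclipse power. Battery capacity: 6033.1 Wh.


E_used = P * t / 60 = 1668.3 * 23.3 / 60 = 647.8565 Wh
DOD = E_used / E_total * 100 = 647.8565 / 6033.1 * 100
DOD = 10.7384 %

10.7384 %


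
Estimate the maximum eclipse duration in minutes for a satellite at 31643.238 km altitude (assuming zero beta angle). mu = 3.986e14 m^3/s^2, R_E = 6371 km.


r = 38014.2380 km
T = 1229.3609 min
Eclipse fraction = arcsin(R_E/r)/pi = arcsin(6371.0000/38014.2380)/pi
= arcsin(0.1675951)/pi = 0.05360012
Eclipse duration = 0.05360012 * 1229.3609 = 65.8939 min

65.8939 minutes


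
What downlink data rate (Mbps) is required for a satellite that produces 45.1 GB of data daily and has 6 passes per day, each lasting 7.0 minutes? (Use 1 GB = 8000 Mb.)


total contact time = 6 * 7.0 * 60 = 2520.0000 s
data = 45.1 GB = 360800.0000 Mb
rate = 360800.0000 / 2520.0000 = 143.1746 Mbps

143.1746 Mbps


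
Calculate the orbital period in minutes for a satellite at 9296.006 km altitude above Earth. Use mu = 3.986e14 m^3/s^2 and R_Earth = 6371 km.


r = 15667.0060 km = 1.5667006e+07 m
T = 2*pi*sqrt(r^3/mu) = 2*pi*sqrt(3.8455462e+21 / 3.986e14)
T = 19515.9742 s = 325.2662 min

325.2662 minutes


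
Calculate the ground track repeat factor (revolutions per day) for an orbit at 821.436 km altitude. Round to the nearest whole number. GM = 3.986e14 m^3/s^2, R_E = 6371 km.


r = 7.192436e+06 m
T = 2*pi*sqrt(r^3/mu) = 6070.5107 s = 101.1752 min
revs/day = 1440 / 101.1752 = 14.2327
Rounded: 14 revolutions per day

14 revolutions per day


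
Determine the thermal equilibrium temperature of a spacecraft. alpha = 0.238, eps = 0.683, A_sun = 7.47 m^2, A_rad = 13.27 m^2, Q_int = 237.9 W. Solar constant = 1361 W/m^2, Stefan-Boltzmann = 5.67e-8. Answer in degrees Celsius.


Numerator = alpha*S*A_sun + Q_int = 0.238*1361*7.47 + 237.9 = 2657.5675 W
Denominator = eps*sigma*A_rad = 0.683*5.67e-8*13.27 = 5.1389535e-07 W/K^4
T^4 = 5.1714176e+09 K^4
T = 268.1652 K = -4.9848 C

-4.9848 degrees Celsius


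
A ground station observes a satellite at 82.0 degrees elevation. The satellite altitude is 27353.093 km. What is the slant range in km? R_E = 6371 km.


h = 27353.093 km, el = 82.0 deg
d = -R_E*sin(el) + sqrt((R_E*sin(el))^2 + 2*R_E*h + h^2)
d = -6371.0000*sin(1.4312) + sqrt((6371.0000*0.9902681)^2 + 2*6371.0000*27353.093 + 27353.093^2)
d = 27403.4370 km

27403.4370 km


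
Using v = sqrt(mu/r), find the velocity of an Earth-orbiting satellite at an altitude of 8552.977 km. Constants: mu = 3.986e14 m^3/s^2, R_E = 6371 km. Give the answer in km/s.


r = R_E + alt = 6371.0 + 8552.977 = 14923.9770 km = 1.4923977e+07 m
v = sqrt(mu/r) = sqrt(3.986e14 / 1.4923977e+07) = 5168.0459 m/s = 5.1680 km/s

5.1680 km/s


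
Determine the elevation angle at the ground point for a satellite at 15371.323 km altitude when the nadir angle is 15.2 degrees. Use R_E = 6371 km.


r = R_E + alt = 21742.3230 km
Law of sines in the satellite / Earth-center / ground-point triangle:
  sin(nadir)/R_E = sin(90 + el)/r  =>  cos(el) = (r/R_E)*sin(nadir)
cos(el) = (21742.3230 / 6371.0000) * sin(15.2 deg) = 0.8947735
el = arccos(0.8947735) = 26.5207 deg
(Earth-central angle = 90 - nadir - el = 48.2793 deg)

26.5207 degrees


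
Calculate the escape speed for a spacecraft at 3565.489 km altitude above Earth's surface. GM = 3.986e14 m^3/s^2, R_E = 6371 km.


r = 6371.0 + 3565.489 = 9936.4890 km = 9.936489e+06 m
v_esc = sqrt(2*mu/r) = sqrt(2*3.986e14 / 9.936489e+06)
v_esc = 8957.0947 m/s = 8.9571 km/s

8.9571 km/s


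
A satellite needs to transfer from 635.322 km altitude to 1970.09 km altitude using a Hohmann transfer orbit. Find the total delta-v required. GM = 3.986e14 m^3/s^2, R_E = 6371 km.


r1 = 7006.3220 km = 7.006322e+06 m
r2 = 8341.0900 km = 8.34109e+06 m
dv1 = sqrt(mu/r1)*(sqrt(2*r2/(r1+r2)) - 1) = 321.1556 m/s
dv2 = sqrt(mu/r2)*(1 - sqrt(2*r1/(r1+r2))) = 307.4428 m/s
total dv = |dv1| + |dv2| = 321.1556 + 307.4428 = 628.5983 m/s = 0.6285983 km/s

0.6286 km/s


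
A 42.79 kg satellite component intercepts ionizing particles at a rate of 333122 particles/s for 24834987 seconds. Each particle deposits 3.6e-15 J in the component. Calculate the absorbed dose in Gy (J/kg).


Total energy deposited = rate * time * E_per
  = 333122 * 24834987 * 3.6e-15 = 0.02978309 J
Dose = E_total / mass = 0.02978309 / 42.79
Dose = 6.9602921e-04 Gy

6.9603e-04 Gy


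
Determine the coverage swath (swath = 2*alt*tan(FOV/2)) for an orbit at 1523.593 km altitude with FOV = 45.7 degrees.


FOV = 45.7 deg = 0.7976155 rad
swath = 2 * alt * tan(FOV/2) = 2 * 1523.593 * tan(0.3988077)
swath = 2 * 1523.593 * 0.4213885
swath = 1284.0493 km

1284.0493 km


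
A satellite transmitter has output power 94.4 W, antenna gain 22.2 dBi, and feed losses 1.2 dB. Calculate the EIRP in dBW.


Pt = 94.4 W = 19.7497 dBW
EIRP = Pt_dBW + Gt - losses = 19.7497 + 22.2 - 1.2 = 40.7497 dBW

40.7497 dBW


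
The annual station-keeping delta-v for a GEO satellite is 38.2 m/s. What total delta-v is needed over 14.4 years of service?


dV = rate * years = 38.2 * 14.4
dV = 550.0800 m/s

550.0800 m/s


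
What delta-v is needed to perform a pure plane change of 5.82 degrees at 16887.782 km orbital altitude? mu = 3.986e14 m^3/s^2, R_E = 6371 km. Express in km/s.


r = 23258.7820 km = 2.3258782e+07 m
V = sqrt(mu/r) = 4139.7600 m/s
di = 5.82 deg = 0.1015782 rad
dV = 2*V*sin(di/2) = 2*4139.7600*sin(0.05078908)
dV = 420.3285 m/s = 0.4203285 km/s

0.4203 km/s


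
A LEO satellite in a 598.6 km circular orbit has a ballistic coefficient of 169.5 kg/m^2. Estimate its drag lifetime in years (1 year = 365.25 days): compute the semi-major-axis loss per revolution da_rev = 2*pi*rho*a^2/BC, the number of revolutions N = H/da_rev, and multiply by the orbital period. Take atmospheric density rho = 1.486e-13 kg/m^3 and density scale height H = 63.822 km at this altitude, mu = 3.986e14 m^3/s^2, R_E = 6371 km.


a = R_E + alt = 6969.6000 km = 6.9696e+06 m
da_rev = 2*pi*rho*a^2/BC = 2*pi*1.486e-13*(6.9696e+06)^2/169.5 = 0.267574475 m per revolution
N = H/da_rev = 63822.0000 m / 0.267574475 m = 238520.5087 revolutions
P = 2*pi*sqrt(a^3/mu) = 5790.5925 s
lifetime = N*P = 238520.5087 * 5790.5925 = 1.3811751e+09 s = 15985.8225 days
years = 15985.8225 / 365.25 = 43.7668 years

43.7668 years


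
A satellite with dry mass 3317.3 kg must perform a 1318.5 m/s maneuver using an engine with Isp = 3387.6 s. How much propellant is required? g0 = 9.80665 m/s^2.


ve = Isp * g0 = 3387.6 * 9.80665 = 33221.007540 m/s
mass ratio = exp(dv/ve) = exp(1318.5/33221.007540) = 1.04048686
m_prop = m_dry * (mr - 1) = 3317.3 * (1.04048686 - 1)
m_prop = 134.3071 kg

134.3071 kg


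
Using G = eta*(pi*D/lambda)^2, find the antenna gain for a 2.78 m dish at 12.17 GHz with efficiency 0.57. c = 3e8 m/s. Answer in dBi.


lambda = c/f = 3e8 / 1.217e+10 = 0.02465078 m
G = eta*(pi*D/lambda)^2 = 0.57*(pi*2.78/0.02465078)^2
G = 71548.8800 (linear)
G = 10*log10(71548.8800) = 48.5460 dBi

48.5460 dBi


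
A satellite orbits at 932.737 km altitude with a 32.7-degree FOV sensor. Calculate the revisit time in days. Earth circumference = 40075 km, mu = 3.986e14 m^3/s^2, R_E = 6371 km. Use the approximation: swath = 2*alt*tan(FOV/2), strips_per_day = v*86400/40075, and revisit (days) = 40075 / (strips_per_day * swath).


swath = 2*932.737*tan(0.2853613) = 547.2704 km
v = sqrt(mu/r) = 7387.4760 m/s = 7.3875 km/s
strips/day = v*86400/40075 = 7.3875*86400/40075 = 15.9271
coverage/day = strips * swath = 15.9271 * 547.2704 = 8716.4215 km
revisit = 40075 / 8716.4215 = 4.5976 days

4.5976 days


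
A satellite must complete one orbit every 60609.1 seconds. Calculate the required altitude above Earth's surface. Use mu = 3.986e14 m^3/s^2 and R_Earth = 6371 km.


T = 60609.1 s
r = (mu*T^2/(4*pi^2))^(1/3) = (3.986e14 * 60609.1^2 / (4*pi^2))^(1/3)
r = 3.3349122e+07 m = 33349.1224 km
alt = r - R_E = 33349.1224 - 6371 = 26978.1224 km

26978.1224 km


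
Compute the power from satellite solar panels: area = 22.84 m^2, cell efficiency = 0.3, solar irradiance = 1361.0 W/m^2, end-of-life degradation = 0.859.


P = area * eta * S * degradation
P = 22.84 * 0.3 * 1361.0 * 0.859
P = 8010.6663 W

8010.6663 W


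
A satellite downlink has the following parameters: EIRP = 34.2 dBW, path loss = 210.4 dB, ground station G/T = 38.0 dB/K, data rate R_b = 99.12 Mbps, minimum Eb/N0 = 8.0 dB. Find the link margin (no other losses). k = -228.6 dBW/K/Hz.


C/N0 = EIRP - FSPL + G/T - k = 34.2 - 210.4 + 38.0 - (-228.6)
C/N0 = 90.4000 dB-Hz
R_b = 99.12 Mbps = 9.912e+07 bps -> 10*log10(R_b) = 79.9616 dB-Hz
Eb/N0 = C/N0 - 10*log10(R_b) = 90.4000 - 79.9616 = 10.4384 dB
Margin = Eb/N0 - Eb/N0_req = 10.4384 - 8.0 = 2.4384 dB (link closes)

2.4384 dB


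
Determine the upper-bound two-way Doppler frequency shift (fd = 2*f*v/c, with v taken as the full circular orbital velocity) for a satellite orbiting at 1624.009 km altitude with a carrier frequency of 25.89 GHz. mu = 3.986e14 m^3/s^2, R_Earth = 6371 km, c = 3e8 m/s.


r = 7.995009e+06 m
v = sqrt(mu/r) = 7060.8855 m/s (worst-case radial velocity)
f = 25.89 GHz = 2.589e+10 Hz
fd = 2*f*v/c = 2*2.589e+10*7060.8855/3.0e+08
fd = 1.2187088e+06 Hz

1.2187e+06 Hz


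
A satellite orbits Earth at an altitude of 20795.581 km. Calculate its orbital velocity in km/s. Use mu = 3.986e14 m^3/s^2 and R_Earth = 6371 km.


r = R_E + alt = 6371.0 + 20795.581 = 27166.5810 km = 2.7166581e+07 m
v = sqrt(mu/r) = sqrt(3.986e14 / 2.7166581e+07) = 3830.4620 m/s = 3.8305 km/s

3.8305 km/s


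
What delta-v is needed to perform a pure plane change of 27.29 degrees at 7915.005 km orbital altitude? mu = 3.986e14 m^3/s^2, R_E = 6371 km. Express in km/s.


r = 14286.0050 km = 1.4286005e+07 m
V = sqrt(mu/r) = 5282.1806 m/s
di = 27.29 deg = 0.4763004 rad
dV = 2*V*sin(di/2) = 2*5282.1806*sin(0.2381502)
dV = 2492.1900 m/s = 2.4922 km/s

2.4922 km/s
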